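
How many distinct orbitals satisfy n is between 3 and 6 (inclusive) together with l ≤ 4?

Count contributing orbitals for each principal shell:
n=3 → 9; n=4 → 16; n=5 → 25; n=6 → 25.
Total orbitals: 9 + 16 + 25 + 25 = 75.

75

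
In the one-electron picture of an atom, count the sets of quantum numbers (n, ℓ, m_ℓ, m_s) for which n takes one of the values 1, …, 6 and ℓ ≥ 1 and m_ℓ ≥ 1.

70

For each n in the range, tally the orbitals obeying ℓ ≥ 1 and m_ℓ ≥ 1:
n=2 → 1; n=3 → 3; n=4 → 6; n=5 → 10; n=6 → 15.
Orbitals: 1 + 3 + 6 + 10 + 15 = 35. Including both spin states (m_s = ±1/2) gives 2 × 35 = 70 states.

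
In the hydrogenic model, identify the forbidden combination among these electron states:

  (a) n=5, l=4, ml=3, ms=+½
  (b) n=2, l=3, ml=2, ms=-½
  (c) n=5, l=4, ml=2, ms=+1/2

(b)

(b) has l = 3 ≥ n = 2, violating 0 ≤ l ≤ n−1.
The remaining sets (a), (c) satisfy all four rules.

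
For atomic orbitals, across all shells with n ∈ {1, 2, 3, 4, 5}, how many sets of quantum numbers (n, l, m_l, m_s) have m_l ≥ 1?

40

Per-shell orbital counts meeting the constraint:
n=2 → 1; n=3 → 3; n=4 → 6; n=5 → 10.
Orbitals: 1 + 3 + 6 + 10 = 20. Including both spin states (m_s = ±1/2) gives 2 × 20 = 40 states.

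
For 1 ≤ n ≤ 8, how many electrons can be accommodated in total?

Total orbitals = 1² + 2² + 3² + 4² + 5² + 6² + 7² + 8² = 204. Doubling for spin gives 408 electrons.

408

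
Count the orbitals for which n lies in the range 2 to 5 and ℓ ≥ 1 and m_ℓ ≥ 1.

Go shell by shell, enumerating (ℓ, m_ℓ) with ℓ ≥ 1 and m_ℓ ≥ 1:
n=2 → 1; n=3 → 3; n=4 → 6; n=5 → 10.
Total orbitals: 1 + 3 + 6 + 10 = 20.

20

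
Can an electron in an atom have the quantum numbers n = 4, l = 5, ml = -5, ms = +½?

No

The orbital quantum number must satisfy 0 ≤ l ≤ n−1. With n = 4 the allowed l values are 0, 1, 2, 3, so l = 5 is out of range.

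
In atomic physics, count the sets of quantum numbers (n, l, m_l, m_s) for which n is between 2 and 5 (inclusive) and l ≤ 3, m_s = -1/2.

45

Count contributing orbitals for each principal shell:
n=2 → 4; n=3 → 9; n=4 → 16; n=5 → 16.
Orbitals: 4 + 9 + 16 + 16 = 45. With m_s fixed to -1/2 there is one state per orbital, so 45 states.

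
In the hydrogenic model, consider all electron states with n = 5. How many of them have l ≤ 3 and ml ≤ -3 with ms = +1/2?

1

The n = 5 shell has l = 0 through 4; check each.
Orbitals with l ≤ 3 and ml ≤ -3, by l: l=3 → 1.
Orbitals: 1. With ms fixed to a single value there is one state per orbital, giving 1 state.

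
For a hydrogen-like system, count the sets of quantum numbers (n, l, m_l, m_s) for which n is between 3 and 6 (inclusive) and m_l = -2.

Count contributing orbitals for each principal shell:
n=3 → 1; n=4 → 2; n=5 → 3; n=6 → 4.
Orbitals: 1 + 2 + 3 + 4 = 10. Including both spin states (m_s = ±1/2) gives 2 × 10 = 20 states.

20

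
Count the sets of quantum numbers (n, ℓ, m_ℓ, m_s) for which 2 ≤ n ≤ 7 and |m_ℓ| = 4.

24

For each n in the range, tally the orbitals obeying |m_ℓ| = 4:
n=5 → 2; n=6 → 4; n=7 → 6.
Orbitals: 2 + 4 + 6 = 12. Including both spin states (m_s = ±1/2) gives 2 × 12 = 24 states.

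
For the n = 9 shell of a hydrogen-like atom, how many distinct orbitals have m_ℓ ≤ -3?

Contributions: ℓ=3 → 1; ℓ=4 → 2; ℓ=5 → 3; ℓ=6 → 4; ℓ=7 → 5; ℓ=8 → 6.
Total orbitals: 1 + 2 + 3 + 4 + 5 + 6 = 21.

21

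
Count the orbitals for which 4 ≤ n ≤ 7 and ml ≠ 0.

104

Go shell by shell, enumerating (l, ml) with ml ≠ 0:
n=4 → 12; n=5 → 20; n=6 → 30; n=7 → 42.
Total orbitals: 12 + 20 + 30 + 42 = 104.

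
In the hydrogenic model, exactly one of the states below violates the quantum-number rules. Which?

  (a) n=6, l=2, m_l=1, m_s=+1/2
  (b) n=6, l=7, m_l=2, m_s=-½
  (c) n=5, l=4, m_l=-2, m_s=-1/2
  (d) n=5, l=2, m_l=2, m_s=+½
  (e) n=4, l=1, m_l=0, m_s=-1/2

(b)

(b) has l = 7 ≥ n = 6, violating 0 ≤ l ≤ n−1.
The remaining sets (a), (c), (d), (e) satisfy all four rules.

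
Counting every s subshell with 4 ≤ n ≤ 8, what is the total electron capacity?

10

An s subshell (l = 0) exists for every n ≥ 1, so shells n = 4, 5, 6, 7, 8 each contribute one — 5 subshells.
Since each s subshell holds 2(2·0+1) = 2 electrons, the total is 5 × 2 = 10.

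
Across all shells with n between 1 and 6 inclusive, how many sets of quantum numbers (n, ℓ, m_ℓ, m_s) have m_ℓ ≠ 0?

Count contributing orbitals for each principal shell:
n=2 → 2; n=3 → 6; n=4 → 12; n=5 → 20; n=6 → 30.
Orbitals: 2 + 6 + 12 + 20 + 30 = 70. Including both spin states (m_s = ±1/2) gives 2 × 70 = 140 states.

140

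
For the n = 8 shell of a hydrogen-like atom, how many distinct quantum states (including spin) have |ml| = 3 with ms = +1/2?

10

Go through l = 0, …, 7 (the values permitted for n = 8).
Contributions: l=3 → 2; l=4 → 2; l=5 → 2; l=6 → 2; l=7 → 2.
Orbitals: 2 + 2 + 2 + 2 + 2 = 10. With ms fixed to a single value there is one state per orbital, giving 10 states.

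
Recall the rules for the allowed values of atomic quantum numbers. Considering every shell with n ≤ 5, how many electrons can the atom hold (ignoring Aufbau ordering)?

Total orbitals = 1² + 2² + 3² + 4² + 5² = 55. Doubling for spin gives 110 electrons.

110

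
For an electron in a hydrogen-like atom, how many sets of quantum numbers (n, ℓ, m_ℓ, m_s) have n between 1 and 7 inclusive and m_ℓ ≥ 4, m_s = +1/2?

10

Count contributing orbitals for each principal shell:
n=5 → 1; n=6 → 3; n=7 → 6.
Orbitals: 1 + 3 + 6 = 10. With m_s fixed to +1/2 there is one state per orbital, so 10 states.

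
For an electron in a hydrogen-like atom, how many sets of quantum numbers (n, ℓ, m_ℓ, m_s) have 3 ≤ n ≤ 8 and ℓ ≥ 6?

82

Treat each shell separately and count matching orbitals:
n=7 → 13; n=8 → 28.
Orbitals: 13 + 28 = 41. Including both spin states (m_s = ±1/2) gives 2 × 41 = 82 states.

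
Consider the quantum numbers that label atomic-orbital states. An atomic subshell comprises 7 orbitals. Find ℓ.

ℓ = 3

2ℓ+1 = 7 gives ℓ = 3.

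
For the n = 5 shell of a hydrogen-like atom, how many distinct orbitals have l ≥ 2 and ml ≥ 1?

For n = 5, l ranges over 0 … 4.
Orbitals with l ≥ 2 and ml ≥ 1, by l: l=2 → 2; l=3 → 3; l=4 → 4.
Total orbitals: 2 + 3 + 4 = 9.

9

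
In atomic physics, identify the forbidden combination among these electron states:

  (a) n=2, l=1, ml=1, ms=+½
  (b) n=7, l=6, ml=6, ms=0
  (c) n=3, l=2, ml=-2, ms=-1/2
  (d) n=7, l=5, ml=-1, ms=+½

(b)

(b) has ms = 0, but an electron's spin must be ±1/2.
The remaining sets (a), (c), (d) satisfy all four rules.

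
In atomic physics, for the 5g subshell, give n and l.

n = 5, l = 4

The leading integer gives n = 5; the letter 'g' means l = 4.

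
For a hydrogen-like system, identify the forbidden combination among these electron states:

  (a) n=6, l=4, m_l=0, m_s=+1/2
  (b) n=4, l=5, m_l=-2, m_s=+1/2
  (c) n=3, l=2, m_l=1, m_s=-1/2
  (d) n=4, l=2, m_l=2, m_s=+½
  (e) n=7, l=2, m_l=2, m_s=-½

(b) has l = 5 ≥ n = 4, violating 0 ≤ l ≤ n−1.
The remaining sets (a), (c), (d), (e) satisfy all four rules.

(b)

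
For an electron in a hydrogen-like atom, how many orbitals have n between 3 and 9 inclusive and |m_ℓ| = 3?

Per-shell orbital counts meeting the constraint:
n=4 → 2; n=5 → 4; n=6 → 6; n=7 → 8; n=8 → 10; n=9 → 12.
Total orbitals: 2 + 4 + 6 + 8 + 10 + 12 = 42.

42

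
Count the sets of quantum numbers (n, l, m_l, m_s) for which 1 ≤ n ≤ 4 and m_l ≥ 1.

Work shell by shell — for each n, count the (l, m_l) pairs that satisfy m_l ≥ 1:
n=2 → 1; n=3 → 3; n=4 → 6.
Orbitals: 1 + 3 + 6 = 10. Including both spin states (m_s = ±1/2) gives 2 × 10 = 20 states.

20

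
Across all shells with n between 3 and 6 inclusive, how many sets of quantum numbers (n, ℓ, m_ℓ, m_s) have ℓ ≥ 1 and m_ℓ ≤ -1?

68

Go shell by shell, enumerating (ℓ, m_ℓ) with ℓ ≥ 1 and m_ℓ ≤ -1:
n=3 → 3; n=4 → 6; n=5 → 10; n=6 → 15.
Orbitals: 3 + 6 + 10 + 15 = 34. Including both spin states (m_s = ±1/2) gives 2 × 34 = 68 states.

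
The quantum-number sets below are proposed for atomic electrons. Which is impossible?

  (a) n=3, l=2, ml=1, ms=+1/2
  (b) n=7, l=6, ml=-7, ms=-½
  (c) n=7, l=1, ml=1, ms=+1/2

(b)

(b) has |ml| = 7 > l = 6, violating −l ≤ ml ≤ l.
The remaining sets (a), (c) satisfy all four rules.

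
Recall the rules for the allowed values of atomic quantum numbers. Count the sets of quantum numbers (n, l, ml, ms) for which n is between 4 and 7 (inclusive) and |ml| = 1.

Count contributing orbitals for each principal shell:
n=4 → 6; n=5 → 8; n=6 → 10; n=7 → 12.
Orbitals: 6 + 8 + 10 + 12 = 36. Including both spin states (ms = ±1/2) gives 2 × 36 = 72 states.

72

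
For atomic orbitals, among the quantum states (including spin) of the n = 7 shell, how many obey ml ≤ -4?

Go through l = 0, …, 6 (the values permitted for n = 7).
Contributions: l=4 → 1; l=5 → 2; l=6 → 3.
Orbitals: 1 + 2 + 3 = 6. Each orbital carries two spin states, so 6 × 2 = 12 states.

12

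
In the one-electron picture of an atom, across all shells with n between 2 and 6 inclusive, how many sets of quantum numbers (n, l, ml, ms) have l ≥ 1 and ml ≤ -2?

40

Go shell by shell, enumerating (l, ml) with l ≥ 1 and ml ≤ -2:
n=3 → 1; n=4 → 3; n=5 → 6; n=6 → 10.
Orbitals: 1 + 3 + 6 + 10 = 20. Including both spin states (ms = ±1/2) gives 2 × 20 = 40 states.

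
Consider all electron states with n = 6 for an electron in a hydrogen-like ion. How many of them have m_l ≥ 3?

Per l-value: l=3 → 1; l=4 → 2; l=5 → 3.
Orbitals: 1 + 2 + 3 = 6. Each orbital carries two spin states, so 6 × 2 = 12 states.

12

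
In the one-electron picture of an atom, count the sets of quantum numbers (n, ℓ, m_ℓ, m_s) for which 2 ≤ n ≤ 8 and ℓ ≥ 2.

350

For each n in the range, tally the orbitals obeying ℓ ≥ 2:
n=3 → 5; n=4 → 12; n=5 → 21; n=6 → 32; n=7 → 45; n=8 → 60.
Orbitals: 5 + 12 + 21 + 32 + 45 + 60 = 175. Including both spin states (m_s = ±1/2) gives 2 × 175 = 350 states.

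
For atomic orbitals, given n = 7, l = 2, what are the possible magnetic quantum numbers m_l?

-2, -1, 0, 1, 2

m_l takes every integer from −l to +l. With l = 2 that gives the 5 values -2, -1, 0, 1, 2.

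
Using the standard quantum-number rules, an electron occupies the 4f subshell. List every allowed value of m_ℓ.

The 4f subshell has ℓ = 3, and m_ℓ takes every integer from −ℓ to +ℓ. With ℓ = 3 that gives the 7 values -3, -2, -1, 0, 1, 2, 3.

-3, -2, -1, 0, 1, 2, 3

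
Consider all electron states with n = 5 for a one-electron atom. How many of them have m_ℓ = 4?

The n = 5 shell has ℓ = 0 through 4; check each.
Per ℓ-value: ℓ=4 → 1.
Orbitals: 1. Each orbital carries two spin states, so 1 × 2 = 2 states.

2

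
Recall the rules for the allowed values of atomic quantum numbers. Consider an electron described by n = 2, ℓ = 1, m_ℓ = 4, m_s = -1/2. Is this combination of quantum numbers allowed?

The magnetic quantum number must satisfy −ℓ ≤ m_ℓ ≤ ℓ. With ℓ = 1, m_ℓ can only be -1, 0, 1, so m_ℓ = 4 is forbidden.

Not allowed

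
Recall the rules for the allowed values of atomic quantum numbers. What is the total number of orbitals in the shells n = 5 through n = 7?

110

Shell n has n² orbitals: 5²=25 + 6²=36 + 7²=49 = 110 orbitals.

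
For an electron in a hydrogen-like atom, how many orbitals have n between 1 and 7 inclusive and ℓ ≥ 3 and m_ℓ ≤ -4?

10

For each n in the range, tally the orbitals obeying ℓ ≥ 3 and m_ℓ ≤ -4:
n=5 → 1; n=6 → 3; n=7 → 6.
Total orbitals: 1 + 3 + 6 = 10.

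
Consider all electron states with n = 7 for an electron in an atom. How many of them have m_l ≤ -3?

For n = 7, l ranges over 0 … 6.
Orbitals with m_l ≤ -3, by l: l=3 → 1; l=4 → 2; l=5 → 3; l=6 → 4.
Orbitals: 1 + 2 + 3 + 4 = 10. Each orbital carries two spin states, so 10 × 2 = 20 states.

20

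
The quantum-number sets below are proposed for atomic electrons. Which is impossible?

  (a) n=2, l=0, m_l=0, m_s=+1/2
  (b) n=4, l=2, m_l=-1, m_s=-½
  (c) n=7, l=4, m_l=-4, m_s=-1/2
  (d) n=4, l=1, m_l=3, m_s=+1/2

(d) has |m_l| = 3 > l = 1, violating −l ≤ m_l ≤ l.
The remaining sets (a), (b), (c) satisfy all four rules.

(d)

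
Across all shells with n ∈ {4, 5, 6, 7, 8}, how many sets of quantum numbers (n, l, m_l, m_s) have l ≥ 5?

148

Per-shell orbital counts meeting the constraint:
n=6 → 11; n=7 → 24; n=8 → 39.
Orbitals: 11 + 24 + 39 = 74. Including both spin states (m_s = ±1/2) gives 2 × 74 = 148 states.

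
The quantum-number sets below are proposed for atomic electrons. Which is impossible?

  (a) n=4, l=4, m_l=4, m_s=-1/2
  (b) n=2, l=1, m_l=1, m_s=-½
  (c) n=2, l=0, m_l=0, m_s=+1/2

(a)

(a) has l = 4 ≥ n = 4, violating 0 ≤ l ≤ n−1.
The remaining sets (b), (c) satisfy all four rules.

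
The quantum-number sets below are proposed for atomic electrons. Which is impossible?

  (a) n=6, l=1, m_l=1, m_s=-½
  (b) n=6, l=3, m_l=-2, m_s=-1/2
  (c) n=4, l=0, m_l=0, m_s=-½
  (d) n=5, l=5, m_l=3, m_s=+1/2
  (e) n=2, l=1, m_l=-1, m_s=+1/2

(d)

(d) has l = 5 ≥ n = 5, violating 0 ≤ l ≤ n−1.
The remaining sets (a), (b), (c), (e) satisfy all four rules.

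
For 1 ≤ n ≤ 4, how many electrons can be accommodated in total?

60

Total orbitals = 1² + 2² + 3² + 4² = 30. Doubling for spin gives 60 electrons.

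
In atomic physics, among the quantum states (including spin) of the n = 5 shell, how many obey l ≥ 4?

For n = 5, l ranges over 0 … 4.
Per l-value: l=4 → 9.
Orbitals: 9. Each orbital carries two spin states, so 9 × 2 = 18 states.

18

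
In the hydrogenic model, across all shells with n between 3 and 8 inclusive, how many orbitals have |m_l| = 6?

6

Count contributing orbitals for each principal shell:
n=7 → 2; n=8 → 4.
Total orbitals: 2 + 4 = 6.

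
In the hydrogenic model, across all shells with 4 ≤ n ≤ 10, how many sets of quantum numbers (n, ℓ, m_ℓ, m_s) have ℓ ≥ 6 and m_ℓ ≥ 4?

For each n in the range, tally the orbitals obeying ℓ ≥ 6 and m_ℓ ≥ 4:
n=7 → 3; n=8 → 7; n=9 → 12; n=10 → 18.
Orbitals: 3 + 7 + 12 + 18 = 40. Including both spin states (m_s = ±1/2) gives 2 × 40 = 80 states.

80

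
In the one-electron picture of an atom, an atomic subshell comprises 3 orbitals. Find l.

2l+1 = 3 gives l = 1.

l = 1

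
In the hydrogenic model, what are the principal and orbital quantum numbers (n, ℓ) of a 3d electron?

The leading integer gives n = 3; the letter 'd' means ℓ = 2.

n = 3, ℓ = 2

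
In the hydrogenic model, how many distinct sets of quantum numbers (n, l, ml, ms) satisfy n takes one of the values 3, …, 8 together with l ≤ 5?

316

Count contributing orbitals for each principal shell:
n=3 → 9; n=4 → 16; n=5 → 25; n=6 → 36; n=7 → 36; n=8 → 36.
Orbitals: 9 + 16 + 25 + 36 + 36 + 36 = 158. Including both spin states (ms = ±1/2) gives 2 × 158 = 316 states.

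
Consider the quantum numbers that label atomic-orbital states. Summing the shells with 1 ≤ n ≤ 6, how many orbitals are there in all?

Shell n has n² orbitals: 1²=1 + 2²=4 + 3²=9 + 4²=16 + 5²=25 + 6²=36 = 91 orbitals.

91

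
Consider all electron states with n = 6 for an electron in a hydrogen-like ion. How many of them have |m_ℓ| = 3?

With n = 6 the allowed ℓ are 0, 1, …, 5.
The (ℓ, m_ℓ) pairs meeting |m_ℓ| = 3 give: ℓ=3 → 2; ℓ=4 → 2; ℓ=5 → 2.
Orbitals: 2 + 2 + 2 = 6. Each orbital carries two spin states, so 6 × 2 = 12 states.

12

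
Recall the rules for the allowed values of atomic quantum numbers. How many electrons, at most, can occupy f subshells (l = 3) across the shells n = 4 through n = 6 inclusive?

42

An f subshell (l = 3) exists for every n ≥ 4, so shells n = 4, 5, 6 each contribute one — 3 subshells.
Since each f subshell holds 2(2·3+1) = 14 electrons, the total is 3 × 14 = 42.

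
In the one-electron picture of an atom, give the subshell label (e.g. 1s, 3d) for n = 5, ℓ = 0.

5s

ℓ = 0 corresponds to the letter 's', so the subshell is 5s.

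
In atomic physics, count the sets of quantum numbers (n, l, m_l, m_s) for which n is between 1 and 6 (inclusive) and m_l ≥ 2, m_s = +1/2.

Treat each shell separately and count matching orbitals:
n=3 → 1; n=4 → 3; n=5 → 6; n=6 → 10.
Orbitals: 1 + 3 + 6 + 10 = 20. With m_s fixed to +1/2 there is one state per orbital, so 20 states.

20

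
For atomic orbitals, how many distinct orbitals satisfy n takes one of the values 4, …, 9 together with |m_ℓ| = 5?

20

For each n in the range, tally the orbitals obeying |m_ℓ| = 5:
n=6 → 2; n=7 → 4; n=8 → 6; n=9 → 8.
Total orbitals: 2 + 4 + 6 + 8 = 20.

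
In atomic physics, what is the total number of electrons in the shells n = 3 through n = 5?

100

Shell n has n² orbitals: 3²=9 + 4²=16 + 5²=25 = 50 orbitals.
Two spin states per orbital: 2 × 50 = 100 electrons.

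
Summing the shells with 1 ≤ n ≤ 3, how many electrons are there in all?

28

Shell n has n² orbitals: 1²=1 + 2²=4 + 3²=9 = 14 orbitals.
Two spin states per orbital: 2 × 14 = 28 electrons.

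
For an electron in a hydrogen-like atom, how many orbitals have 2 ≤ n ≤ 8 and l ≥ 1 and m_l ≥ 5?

Work shell by shell — for each n, count the (l, m_l) pairs that satisfy l ≥ 1 and m_l ≥ 5:
n=6 → 1; n=7 → 3; n=8 → 6.
Total orbitals: 1 + 3 + 6 = 10.

10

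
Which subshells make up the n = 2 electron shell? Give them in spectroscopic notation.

2s, 2p

For n = 2, l runs from 0 to 1. In spectroscopic notation l = 0,1,2,… ↔ s,p,d,f,g,h,i, so the subshells are 2s, 2p.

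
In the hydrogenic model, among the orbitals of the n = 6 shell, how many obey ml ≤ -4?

For n = 6, l ranges over 0 … 5.
The (l, ml) pairs meeting ml ≤ -4 give: l=4 → 1; l=5 → 2.
Total orbitals: 1 + 2 = 3.

3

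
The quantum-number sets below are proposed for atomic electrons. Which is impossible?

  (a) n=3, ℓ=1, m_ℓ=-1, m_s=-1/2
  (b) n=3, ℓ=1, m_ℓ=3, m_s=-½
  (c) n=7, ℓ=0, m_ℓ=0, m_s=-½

(b)

(b) has |m_ℓ| = 3 > ℓ = 1, violating −ℓ ≤ m_ℓ ≤ ℓ.
The remaining sets (a), (c) satisfy all four rules.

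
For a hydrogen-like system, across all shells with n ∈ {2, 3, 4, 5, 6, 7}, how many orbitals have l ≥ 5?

35

Count contributing orbitals for each principal shell:
n=6 → 11; n=7 → 24.
Total orbitals: 11 + 24 = 35.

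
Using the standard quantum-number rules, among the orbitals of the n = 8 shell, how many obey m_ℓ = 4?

The n = 8 shell has ℓ = 0 through 7; check each.
Per ℓ-value: ℓ=4 → 1; ℓ=5 → 1; ℓ=6 → 1; ℓ=7 → 1.
Total orbitals: 1 + 1 + 1 + 1 = 4.

4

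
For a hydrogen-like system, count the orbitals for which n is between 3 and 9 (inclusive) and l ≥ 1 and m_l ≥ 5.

20

Treat each shell separately and count matching orbitals:
n=6 → 1; n=7 → 3; n=8 → 6; n=9 → 10.
Total orbitals: 1 + 3 + 6 + 10 = 20.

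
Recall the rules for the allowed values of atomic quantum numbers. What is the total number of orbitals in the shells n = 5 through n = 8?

174

Shell n has n² orbitals: 5²=25 + 6²=36 + 7²=49 + 8²=64 = 174 orbitals.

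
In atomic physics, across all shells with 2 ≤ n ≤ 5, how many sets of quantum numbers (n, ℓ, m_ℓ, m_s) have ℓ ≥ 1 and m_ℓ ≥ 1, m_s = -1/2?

20

Work shell by shell — for each n, count the (ℓ, m_ℓ) pairs that satisfy ℓ ≥ 1 and m_ℓ ≥ 1:
n=2 → 1; n=3 → 3; n=4 → 6; n=5 → 10.
Orbitals: 1 + 3 + 6 + 10 = 20. With m_s fixed to -1/2 there is one state per orbital, so 20 states.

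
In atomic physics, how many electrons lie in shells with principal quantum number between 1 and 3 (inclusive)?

Shell n has n² orbitals: 1²=1 + 2²=4 + 3²=9 = 14 orbitals.
Two spin states per orbital: 2 × 14 = 28 electrons.

28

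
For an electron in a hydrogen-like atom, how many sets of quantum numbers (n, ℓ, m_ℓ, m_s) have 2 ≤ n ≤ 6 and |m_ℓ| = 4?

Count contributing orbitals for each principal shell:
n=5 → 2; n=6 → 4.
Orbitals: 2 + 4 = 6. Including both spin states (m_s = ±1/2) gives 2 × 6 = 12 states.

12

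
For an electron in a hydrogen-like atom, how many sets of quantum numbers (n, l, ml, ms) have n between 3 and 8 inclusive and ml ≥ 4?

Count contributing orbitals for each principal shell:
n=5 → 1; n=6 → 3; n=7 → 6; n=8 → 10.
Orbitals: 1 + 3 + 6 + 10 = 20. Including both spin states (ms = ±1/2) gives 2 × 20 = 40 states.

40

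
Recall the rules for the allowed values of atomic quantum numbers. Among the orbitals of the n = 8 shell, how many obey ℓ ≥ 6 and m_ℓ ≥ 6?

Go through ℓ = 0, …, 7 (the values permitted for n = 8).
Contributions: ℓ=6 → 1; ℓ=7 → 2.
Total orbitals: 1 + 2 = 3.

3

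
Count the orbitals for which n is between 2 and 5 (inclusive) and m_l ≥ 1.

20

Count contributing orbitals for each principal shell:
n=2 → 1; n=3 → 3; n=4 → 6; n=5 → 10.
Total orbitals: 1 + 3 + 6 + 10 = 20.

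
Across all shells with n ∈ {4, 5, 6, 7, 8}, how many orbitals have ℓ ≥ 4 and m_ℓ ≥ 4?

20

Go shell by shell, enumerating (ℓ, m_ℓ) with ℓ ≥ 4 and m_ℓ ≥ 4:
n=5 → 1; n=6 → 3; n=7 → 6; n=8 → 10.
Total orbitals: 1 + 3 + 6 + 10 = 20.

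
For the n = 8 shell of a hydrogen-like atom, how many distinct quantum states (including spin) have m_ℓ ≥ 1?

For n = 8, ℓ ranges over 0 … 7.
The (ℓ, m_ℓ) pairs meeting m_ℓ ≥ 1 give: ℓ=1 → 1; ℓ=2 → 2; ℓ=3 → 3; ℓ=4 → 4; ℓ=5 → 5; ℓ=6 → 6; ℓ=7 → 7.
Orbitals: 1 + 2 + 3 + 4 + 5 + 6 + 7 = 28. Each orbital carries two spin states, so 28 × 2 = 56 states.

56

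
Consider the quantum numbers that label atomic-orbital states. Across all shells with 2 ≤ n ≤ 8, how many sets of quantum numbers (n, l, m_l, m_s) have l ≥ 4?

220

For each n in the range, tally the orbitals obeying l ≥ 4:
n=5 → 9; n=6 → 20; n=7 → 33; n=8 → 48.
Orbitals: 9 + 20 + 33 + 48 = 110. Including both spin states (m_s = ±1/2) gives 2 × 110 = 220 states.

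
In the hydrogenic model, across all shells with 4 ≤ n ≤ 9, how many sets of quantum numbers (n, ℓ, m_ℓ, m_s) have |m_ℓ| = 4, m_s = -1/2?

Count contributing orbitals for each principal shell:
n=5 → 2; n=6 → 4; n=7 → 6; n=8 → 8; n=9 → 10.
Orbitals: 2 + 4 + 6 + 8 + 10 = 30. With m_s fixed to -1/2 there is one state per orbital, so 30 states.

30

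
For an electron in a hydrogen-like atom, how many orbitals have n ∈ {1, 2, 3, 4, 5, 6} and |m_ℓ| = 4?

Treat each shell separately and count matching orbitals:
n=5 → 2; n=6 → 4.
Total orbitals: 2 + 4 = 6.

6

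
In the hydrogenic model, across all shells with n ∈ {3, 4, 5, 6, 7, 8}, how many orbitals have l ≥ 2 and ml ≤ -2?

56

Work shell by shell — for each n, count the (l, ml) pairs that satisfy l ≥ 2 and ml ≤ -2:
n=3 → 1; n=4 → 3; n=5 → 6; n=6 → 10; n=7 → 15; n=8 → 21.
Total orbitals: 1 + 3 + 6 + 10 + 15 + 21 = 56.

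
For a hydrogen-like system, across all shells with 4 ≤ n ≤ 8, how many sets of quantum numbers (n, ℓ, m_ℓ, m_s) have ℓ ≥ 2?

Per-shell orbital counts meeting the constraint:
n=4 → 12; n=5 → 21; n=6 → 32; n=7 → 45; n=8 → 60.
Orbitals: 12 + 21 + 32 + 45 + 60 = 170. Including both spin states (m_s = ±1/2) gives 2 × 170 = 340 states.

340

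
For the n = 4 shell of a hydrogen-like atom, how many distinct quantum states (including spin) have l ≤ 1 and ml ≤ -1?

Per l-value: l=1 → 1.
Orbitals: 1. Each orbital carries two spin states, so 1 × 2 = 2 states.

2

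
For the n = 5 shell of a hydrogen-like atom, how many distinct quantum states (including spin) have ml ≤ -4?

2

For n = 5, l ranges over 0 … 4.
Orbitals with ml ≤ -4, by l: l=4 → 1.
Orbitals: 1. Each orbital carries two spin states, so 1 × 2 = 2 states.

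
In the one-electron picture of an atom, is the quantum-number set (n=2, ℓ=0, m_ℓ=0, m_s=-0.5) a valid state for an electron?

n = 2 is a positive integer. ℓ = 0 satisfies 0 ≤ ℓ ≤ n−1 = 1. m_ℓ = 0 lies in the range −ℓ … +ℓ (here 0). m_s = -1/2 is one of ±1/2.
All four constraints are satisfied.

Allowed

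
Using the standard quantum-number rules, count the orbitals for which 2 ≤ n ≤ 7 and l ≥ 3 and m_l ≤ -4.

Work shell by shell — for each n, count the (l, m_l) pairs that satisfy l ≥ 3 and m_l ≤ -4:
n=5 → 1; n=6 → 3; n=7 → 6.
Total orbitals: 1 + 3 + 6 = 10.

10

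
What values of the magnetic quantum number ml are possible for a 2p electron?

-1, 0, 1

The 2p subshell has l = 1, and ml takes every integer from −l to +l. With l = 1 that gives the 3 values -1, 0, 1.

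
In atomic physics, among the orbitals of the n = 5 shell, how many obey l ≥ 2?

21

With n = 5 the allowed l are 0, 1, …, 4.
Per l-value: l=2 → 5; l=3 → 7; l=4 → 9.
Total orbitals: 5 + 7 + 9 = 21.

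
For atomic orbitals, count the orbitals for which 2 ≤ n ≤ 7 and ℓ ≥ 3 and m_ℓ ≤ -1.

40

Work shell by shell — for each n, count the (ℓ, m_ℓ) pairs that satisfy ℓ ≥ 3 and m_ℓ ≤ -1:
n=4 → 3; n=5 → 7; n=6 → 12; n=7 → 18.
Total orbitals: 3 + 7 + 12 + 18 = 40.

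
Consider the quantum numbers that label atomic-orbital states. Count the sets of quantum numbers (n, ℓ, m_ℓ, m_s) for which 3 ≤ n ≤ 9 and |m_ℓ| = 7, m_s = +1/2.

Work shell by shell — for each n, count the (ℓ, m_ℓ) pairs that satisfy |m_ℓ| = 7:
n=8 → 2; n=9 → 4.
Orbitals: 2 + 4 = 6. With m_s fixed to +1/2 there is one state per orbital, so 6 states.

6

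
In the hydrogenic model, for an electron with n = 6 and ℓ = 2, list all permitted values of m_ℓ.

m_ℓ takes every integer from −ℓ to +ℓ. With ℓ = 2 that gives the 5 values -2, -1, 0, 1, 2.

-2, -1, 0, 1, 2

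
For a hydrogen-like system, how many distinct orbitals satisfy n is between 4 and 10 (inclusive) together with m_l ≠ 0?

322

Treat each shell separately and count matching orbitals:
n=4 → 12; n=5 → 20; n=6 → 30; n=7 → 42; n=8 → 56; n=9 → 72; n=10 → 90.
Total orbitals: 12 + 20 + 30 + 42 + 56 + 72 + 90 = 322.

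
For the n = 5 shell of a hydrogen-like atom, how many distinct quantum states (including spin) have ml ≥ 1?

The n = 5 shell has l = 0 through 4; check each.
Contributions: l=1 → 1; l=2 → 2; l=3 → 3; l=4 → 4.
Orbitals: 1 + 2 + 3 + 4 = 10. Each orbital carries two spin states, so 10 × 2 = 20 states.

20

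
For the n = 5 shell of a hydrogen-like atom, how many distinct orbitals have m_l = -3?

The n = 5 shell has l = 0 through 4; check each.
Per l-value: l=3 → 1; l=4 → 1.
Total orbitals: 1 + 1 = 2.

2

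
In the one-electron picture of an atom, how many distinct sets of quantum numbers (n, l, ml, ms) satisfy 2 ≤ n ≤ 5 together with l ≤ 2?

62

Treat each shell separately and count matching orbitals:
n=2 → 4; n=3 → 9; n=4 → 9; n=5 → 9.
Orbitals: 4 + 9 + 9 + 9 = 31. Including both spin states (ms = ±1/2) gives 2 × 31 = 62 states.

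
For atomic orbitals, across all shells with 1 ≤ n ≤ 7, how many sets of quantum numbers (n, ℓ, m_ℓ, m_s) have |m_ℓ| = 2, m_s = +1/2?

Go shell by shell, enumerating (ℓ, m_ℓ) with |m_ℓ| = 2:
n=3 → 2; n=4 → 4; n=5 → 6; n=6 → 8; n=7 → 10.
Orbitals: 2 + 4 + 6 + 8 + 10 = 30. With m_s fixed to +1/2 there is one state per orbital, so 30 states.

30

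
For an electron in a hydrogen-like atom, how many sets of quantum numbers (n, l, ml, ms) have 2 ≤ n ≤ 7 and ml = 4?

12

Count contributing orbitals for each principal shell:
n=5 → 1; n=6 → 2; n=7 → 3.
Orbitals: 1 + 2 + 3 = 6. Including both spin states (ms = ±1/2) gives 2 × 6 = 12 states.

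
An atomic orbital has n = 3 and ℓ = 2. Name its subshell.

3d

ℓ = 2 corresponds to the letter 'd', so the subshell is 3d.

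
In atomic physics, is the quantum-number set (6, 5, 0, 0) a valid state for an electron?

The spin quantum number for an electron can only be m_s = +1/2 or −1/2; m_s = 0 is not one of those.

Invalid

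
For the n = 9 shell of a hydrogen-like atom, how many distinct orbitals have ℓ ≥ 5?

56

Go through ℓ = 0, …, 8 (the values permitted for n = 9).
The (ℓ, m_ℓ) pairs meeting ℓ ≥ 5 give: ℓ=5 → 11; ℓ=6 → 13; ℓ=7 → 15; ℓ=8 → 17.
Total orbitals: 11 + 13 + 15 + 17 = 56.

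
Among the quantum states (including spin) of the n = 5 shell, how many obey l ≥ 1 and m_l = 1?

Go through l = 0, …, 4 (the values permitted for n = 5).
The (l, m_l) pairs meeting l ≥ 1 and m_l = 1 give: l=1 → 1; l=2 → 1; l=3 → 1; l=4 → 1.
Orbitals: 1 + 1 + 1 + 1 = 4. Each orbital carries two spin states, so 4 × 2 = 8 states.

8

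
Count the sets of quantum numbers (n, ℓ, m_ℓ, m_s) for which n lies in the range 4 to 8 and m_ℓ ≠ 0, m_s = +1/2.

160

Count contributing orbitals for each principal shell:
n=4 → 12; n=5 → 20; n=6 → 30; n=7 → 42; n=8 → 56.
Orbitals: 12 + 20 + 30 + 42 + 56 = 160. With m_s fixed to +1/2 there is one state per orbital, so 160 states.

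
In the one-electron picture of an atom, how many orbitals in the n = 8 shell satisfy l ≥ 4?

The n = 8 shell has l = 0 through 7; check each.
Per l-value: l=4 → 9; l=5 → 11; l=6 → 13; l=7 → 15.
Total orbitals: 9 + 11 + 13 + 15 = 48.

48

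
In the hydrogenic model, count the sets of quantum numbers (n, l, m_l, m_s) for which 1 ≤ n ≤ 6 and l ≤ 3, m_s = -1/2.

For each n in the range, tally the orbitals obeying l ≤ 3:
n=1 → 1; n=2 → 4; n=3 → 9; n=4 → 16; n=5 → 16; n=6 → 16.
Orbitals: 1 + 4 + 9 + 16 + 16 + 16 = 62. With m_s fixed to -1/2 there is one state per orbital, so 62 states.

62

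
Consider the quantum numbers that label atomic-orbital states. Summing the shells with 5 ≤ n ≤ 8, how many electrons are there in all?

Shell n has n² orbitals: 5²=25 + 6²=36 + 7²=49 + 8²=64 = 174 orbitals.
Two spin states per orbital: 2 × 174 = 348 electrons.

348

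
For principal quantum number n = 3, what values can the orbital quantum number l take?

0, 1, 2

l is an integer with 0 ≤ l ≤ n−1, so for n = 3: l = 0, 1, 2.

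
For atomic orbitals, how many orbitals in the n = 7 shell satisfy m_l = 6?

1

Contributions: l=6 → 1.
Total orbitals: 1.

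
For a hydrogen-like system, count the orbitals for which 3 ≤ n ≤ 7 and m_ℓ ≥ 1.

55

Per-shell orbital counts meeting the constraint:
n=3 → 3; n=4 → 6; n=5 → 10; n=6 → 15; n=7 → 21.
Total orbitals: 3 + 6 + 10 + 15 + 21 = 55.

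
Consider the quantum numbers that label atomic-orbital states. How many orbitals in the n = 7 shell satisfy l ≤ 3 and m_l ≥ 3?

Go through l = 0, …, 6 (the values permitted for n = 7).
The (l, m_l) pairs meeting l ≤ 3 and m_l ≥ 3 give: l=3 → 1.
Total orbitals: 1.

1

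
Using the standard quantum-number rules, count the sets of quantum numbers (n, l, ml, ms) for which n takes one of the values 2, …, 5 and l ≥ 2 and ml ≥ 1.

Treat each shell separately and count matching orbitals:
n=3 → 2; n=4 → 5; n=5 → 9.
Orbitals: 2 + 5 + 9 = 16. Including both spin states (ms = ±1/2) gives 2 × 16 = 32 states.

32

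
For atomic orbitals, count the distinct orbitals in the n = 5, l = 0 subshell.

1

A subshell has 2l+1 orbitals; with l = 0, that's 1.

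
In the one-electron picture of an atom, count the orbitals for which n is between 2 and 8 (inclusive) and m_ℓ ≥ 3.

Work shell by shell — for each n, count the (ℓ, m_ℓ) pairs that satisfy m_ℓ ≥ 3:
n=4 → 1; n=5 → 3; n=6 → 6; n=7 → 10; n=8 → 15.
Total orbitals: 1 + 3 + 6 + 10 + 15 = 35.

35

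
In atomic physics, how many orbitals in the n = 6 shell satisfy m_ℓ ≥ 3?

The n = 6 shell has ℓ = 0 through 5; check each.
Contributions: ℓ=3 → 1; ℓ=4 → 2; ℓ=5 → 3.
Total orbitals: 1 + 2 + 3 = 6.

6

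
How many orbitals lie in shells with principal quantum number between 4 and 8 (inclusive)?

190

Shell n has n² orbitals: 4²=16 + 5²=25 + 6²=36 + 7²=49 + 8²=64 = 190 orbitals.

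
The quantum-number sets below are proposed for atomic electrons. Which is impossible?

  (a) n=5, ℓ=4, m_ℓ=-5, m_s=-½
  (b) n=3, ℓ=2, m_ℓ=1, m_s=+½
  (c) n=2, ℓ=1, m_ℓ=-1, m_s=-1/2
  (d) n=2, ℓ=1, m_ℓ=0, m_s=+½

(a)

(a) has |m_ℓ| = 5 > ℓ = 4, violating −ℓ ≤ m_ℓ ≤ ℓ.
The remaining sets (b), (c), (d) satisfy all four rules.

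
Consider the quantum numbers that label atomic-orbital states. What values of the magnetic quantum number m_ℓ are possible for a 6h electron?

The 6h subshell has ℓ = 5, and m_ℓ takes every integer from −ℓ to +ℓ. With ℓ = 5 that gives the 11 values -5, -4, -3, -2, -1, 0, 1, 2, 3, 4, 5.

-5, -4, -3, -2, -1, 0, 1, 2, 3, 4, 5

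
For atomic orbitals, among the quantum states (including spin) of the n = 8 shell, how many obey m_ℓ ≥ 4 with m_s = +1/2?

10

Per ℓ-value: ℓ=4 → 1; ℓ=5 → 2; ℓ=6 → 3; ℓ=7 → 4.
Orbitals: 1 + 2 + 3 + 4 = 10. With m_s fixed to a single value there is one state per orbital, giving 10 states.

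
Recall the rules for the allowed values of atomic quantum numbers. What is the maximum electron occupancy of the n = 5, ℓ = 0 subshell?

2

A subshell with ℓ = 0 has 2ℓ+1 = 1 orbital, each holding 2 electrons (spin ±1/2), so 1 × 2 = 2.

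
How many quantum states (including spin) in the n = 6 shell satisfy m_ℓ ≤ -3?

12

The (ℓ, m_ℓ) pairs meeting m_ℓ ≤ -3 give: ℓ=3 → 1; ℓ=4 → 2; ℓ=5 → 3.
Orbitals: 1 + 2 + 3 = 6. Each orbital carries two spin states, so 6 × 2 = 12 states.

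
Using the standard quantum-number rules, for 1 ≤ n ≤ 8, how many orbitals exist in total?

Total orbitals = 1² + 2² + 3² + 4² + 5² + 6² + 7² + 8² = 204.

204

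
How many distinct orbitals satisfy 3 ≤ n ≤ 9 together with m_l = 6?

6

Per-shell orbital counts meeting the constraint:
n=7 → 1; n=8 → 2; n=9 → 3.
Total orbitals: 1 + 2 + 3 = 6.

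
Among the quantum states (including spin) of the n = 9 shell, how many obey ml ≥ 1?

72

Per l-value: l=1 → 1; l=2 → 2; l=3 → 3; l=4 → 4; l=5 → 5; l=6 → 6; l=7 → 7; l=8 → 8.
Orbitals: 1 + 2 + 3 + 4 + 5 + 6 + 7 + 8 = 36. Each orbital carries two spin states, so 36 × 2 = 72 states.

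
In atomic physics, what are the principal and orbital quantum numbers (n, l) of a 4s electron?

The leading integer gives n = 4; the letter 's' means l = 0.

n = 4, l = 0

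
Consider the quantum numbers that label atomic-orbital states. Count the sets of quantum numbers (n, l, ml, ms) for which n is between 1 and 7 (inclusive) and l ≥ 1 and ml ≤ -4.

20

Treat each shell separately and count matching orbitals:
n=5 → 1; n=6 → 3; n=7 → 6.
Orbitals: 1 + 3 + 6 = 10. Including both spin states (ms = ±1/2) gives 2 × 10 = 20 states.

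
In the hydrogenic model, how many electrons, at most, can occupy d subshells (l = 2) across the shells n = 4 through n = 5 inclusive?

20

A d subshell (l = 2) exists for every n ≥ 3, so shells n = 4, 5 each contribute one — 2 subshells.
Since each d subshell holds 2(2·2+1) = 10 electrons, the total is 2 × 10 = 20.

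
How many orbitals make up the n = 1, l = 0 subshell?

A subshell has 2l+1 orbitals; with l = 0, that's 1.

1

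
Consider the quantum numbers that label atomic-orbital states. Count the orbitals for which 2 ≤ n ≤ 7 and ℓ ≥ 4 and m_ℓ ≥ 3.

Per-shell orbital counts meeting the constraint:
n=5 → 2; n=6 → 5; n=7 → 9.
Total orbitals: 2 + 5 + 9 = 16.

16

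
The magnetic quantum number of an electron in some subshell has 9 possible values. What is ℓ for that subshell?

m_ℓ ranges over 2ℓ+1 integers, so 2ℓ+1 = 9 ⇒ ℓ = 4.

ℓ = 4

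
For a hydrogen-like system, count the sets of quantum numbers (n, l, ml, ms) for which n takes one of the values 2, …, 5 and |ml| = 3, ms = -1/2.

Work shell by shell — for each n, count the (l, ml) pairs that satisfy |ml| = 3:
n=4 → 2; n=5 → 4.
Orbitals: 2 + 4 = 6. With ms fixed to -1/2 there is one state per orbital, so 6 states.

6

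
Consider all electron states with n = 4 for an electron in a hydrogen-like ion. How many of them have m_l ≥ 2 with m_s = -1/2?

3

For n = 4, l ranges over 0 … 3.
Per l-value: l=2 → 1; l=3 → 2.
Orbitals: 1 + 2 = 3. With m_s fixed to a single value there is one state per orbital, giving 3 states.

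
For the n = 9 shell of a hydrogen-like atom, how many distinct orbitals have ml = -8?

The n = 9 shell has l = 0 through 8; check each.
Per l-value: l=8 → 1.
Total orbitals: 1.

1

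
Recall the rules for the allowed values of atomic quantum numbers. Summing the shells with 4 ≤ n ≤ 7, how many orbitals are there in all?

126

Shell n has n² orbitals: 4²=16 + 5²=25 + 6²=36 + 7²=49 = 126 orbitals.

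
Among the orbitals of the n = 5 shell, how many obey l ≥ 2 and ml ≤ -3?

3

The (l, ml) pairs meeting l ≥ 2 and ml ≤ -3 give: l=3 → 1; l=4 → 2.
Total orbitals: 1 + 2 = 3.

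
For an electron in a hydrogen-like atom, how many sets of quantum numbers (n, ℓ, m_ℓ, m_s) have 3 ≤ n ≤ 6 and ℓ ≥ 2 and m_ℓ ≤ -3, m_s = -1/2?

Work shell by shell — for each n, count the (ℓ, m_ℓ) pairs that satisfy ℓ ≥ 2 and m_ℓ ≤ -3:
n=4 → 1; n=5 → 3; n=6 → 6.
Orbitals: 1 + 3 + 6 = 10. With m_s fixed to -1/2 there is one state per orbital, so 10 states.

10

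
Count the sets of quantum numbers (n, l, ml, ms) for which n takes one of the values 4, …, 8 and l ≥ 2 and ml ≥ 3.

70

Per-shell orbital counts meeting the constraint:
n=4 → 1; n=5 → 3; n=6 → 6; n=7 → 10; n=8 → 15.
Orbitals: 1 + 3 + 6 + 10 + 15 = 35. Including both spin states (ms = ±1/2) gives 2 × 35 = 70 states.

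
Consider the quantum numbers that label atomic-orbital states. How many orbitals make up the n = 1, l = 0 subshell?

A subshell has 2l+1 orbitals; with l = 0, that's 1.

1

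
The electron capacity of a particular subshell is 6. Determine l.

2(2l+1) = 6 ⇒ 2l+1 = 3 ⇒ l = 1.

l = 1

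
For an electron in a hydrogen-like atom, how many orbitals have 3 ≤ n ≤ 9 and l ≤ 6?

233

Treat each shell separately and count matching orbitals:
n=3 → 9; n=4 → 16; n=5 → 25; n=6 → 36; n=7 → 49; n=8 → 49; n=9 → 49.
Total orbitals: 9 + 16 + 25 + 36 + 49 + 49 + 49 = 233.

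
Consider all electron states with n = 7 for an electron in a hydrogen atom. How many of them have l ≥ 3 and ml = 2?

8

Go through l = 0, …, 6 (the values permitted for n = 7).
The (l, ml) pairs meeting l ≥ 3 and ml = 2 give: l=3 → 1; l=4 → 1; l=5 → 1; l=6 → 1.
Orbitals: 1 + 1 + 1 + 1 = 4. Each orbital carries two spin states, so 4 × 2 = 8 states.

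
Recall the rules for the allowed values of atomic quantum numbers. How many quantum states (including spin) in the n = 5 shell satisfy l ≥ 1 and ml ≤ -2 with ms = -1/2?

Per l-value: l=2 → 1; l=3 → 2; l=4 → 3.
Orbitals: 1 + 2 + 3 = 6. With ms fixed to a single value there is one state per orbital, giving 6 states.

6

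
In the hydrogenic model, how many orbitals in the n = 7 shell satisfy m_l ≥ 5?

The n = 7 shell has l = 0 through 6; check each.
Per l-value: l=5 → 1; l=6 → 2.
Total orbitals: 1 + 2 = 3.

3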